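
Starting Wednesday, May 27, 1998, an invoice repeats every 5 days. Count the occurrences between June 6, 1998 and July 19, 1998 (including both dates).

9

Occurrences land 5·i days after May 27, 1998 for i = 0, 1, 2, …
June 6, 1998 is 10 days after the start; 10 ÷ 5 = 2 remainder 0. First occurrence in the window: #3 on June 6, 1998 (2×5 = 10 days in).
July 19, 1998 is 53 days after the start; 53 ÷ 5 = 10 remainder 3. Last occurrence in the window: #11 on July 16, 1998.
Occurrences #3 through #11: 9 in total.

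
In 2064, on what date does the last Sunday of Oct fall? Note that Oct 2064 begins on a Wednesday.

Oct 26, 2064

Oct 2064 begins on a Wednesday, so the first Sunday is Oct 5 (4 days later).
Oct 2064 has 31 days. Adding weeks: 5, 12, 19, 26 — the last one ≤ 31 is the 26th.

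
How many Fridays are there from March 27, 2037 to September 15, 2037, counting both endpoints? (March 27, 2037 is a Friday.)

March 27, 2037 is a Friday; the first Friday on or after it is March 27, 2037.
From March 27, 2037 to September 15, 2037: 4 + 30 + 31 + 30 + 31 + 31 + 15 = 172 days (rest of March, April, May, June, July, August, September).
172 ÷ 7 = 24 full weeks with remainder 4, so 24 more Fridays after the first → 25.

25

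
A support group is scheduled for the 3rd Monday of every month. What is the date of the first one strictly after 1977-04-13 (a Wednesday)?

1977-04-18

April 1977 starts on a Friday; its first Monday is the 4th, so the 3rd Monday is the 18th — 1977-04-18.
1977-04-18 is after 1977-04-13, so that is the next one.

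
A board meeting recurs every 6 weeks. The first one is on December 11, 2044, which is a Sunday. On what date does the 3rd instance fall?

The 3rd occurrence is 2 intervals after the first: 2 × 42 = 84 days after December 11, 2044.
December has 31 days — 20 days to the end of December leaves 64.
January has 31 days (33 left).
February has 28 days (5 left).
5 days into March → March 5, 2045.

March 5, 2045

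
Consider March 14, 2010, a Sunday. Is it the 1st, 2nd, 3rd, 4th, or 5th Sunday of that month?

Day 14 falls in week ⌈14/7⌉ of the month.
Days 1–7 hold the 1st Sunday, 8–14 the 2nd, 15–21 the 3rd, 22–28 the 4th, 29–31 the 5th.
14 is in the range for the 2nd.

2nd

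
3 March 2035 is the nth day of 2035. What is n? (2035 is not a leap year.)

62

Days in months before March: 31 + 28 = 59.
Plus 3 days into March → day 62.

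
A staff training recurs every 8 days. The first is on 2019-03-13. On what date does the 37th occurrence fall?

The 37th occurrence is 36 intervals after the first: 36 × 8 = 288 days after 2019-03-13.
March has 31 days — 18 days to the end of March leaves 270.
April has 30 days (240 left).
May has 31 days (209 left).
June has 30 days (179 left).
July has 31 days (148 left).
August has 31 days (117 left).
September has 30 days (87 left).
October has 31 days (56 left).
November has 30 days (26 left).
26 days into December → 2019-12-26.

2019-12-26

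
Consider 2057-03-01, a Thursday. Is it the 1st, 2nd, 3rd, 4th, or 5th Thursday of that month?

Day 1 falls in week ⌈1/7⌉ of the month.
Days 1–7 hold the 1st Thursday, 8–14 the 2nd, 15–21 the 3rd, 22–28 the 4th, 29–31 the 5th.
1 is in the range for the 1st.

1st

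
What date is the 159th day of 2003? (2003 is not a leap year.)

January has 31 days (159 − 31 = 128 remain).
February has 28 days (128 − 28 = 100 remain).
March has 31 days (100 − 31 = 69 remain).
April has 30 days (69 − 30 = 39 remain).
May has 31 days (39 − 31 = 8 remain).
8 into June → June 8.

8 June 2003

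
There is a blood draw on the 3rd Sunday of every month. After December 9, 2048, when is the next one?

December 2048 starts on a Tuesday; its first Sunday is the 6th, so the 3rd Sunday is the 20th — December 20, 2048.
December 20, 2048 is after December 9, 2048, so that is the next one.

December 20, 2048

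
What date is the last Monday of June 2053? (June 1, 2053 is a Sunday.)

June 2053 begins on a Sunday, so the first Monday is June 2 (1 day later).
June 2053 has 30 days. Adding weeks: 2, 9, 16, 23, 30 — the last one ≤ 30 is the 30th.

June 30, 2053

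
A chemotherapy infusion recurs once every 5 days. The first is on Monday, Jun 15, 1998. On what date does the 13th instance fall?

The 13th occurrence is 12 intervals after the first: 12 × 5 = 60 days after Jun 15, 1998.
Jun has 30 days — 15 days to the end of Jun leaves 45.
Jul has 31 days (14 left).
14 days into Aug → Aug 14, 1998.

Aug 14, 1998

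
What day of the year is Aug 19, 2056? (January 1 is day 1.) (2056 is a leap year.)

Days in months before Aug: 31 + 29 + 31 + 30 + 31 + 30 + 31 = 213.
Plus 19 days into Aug → day 232.

232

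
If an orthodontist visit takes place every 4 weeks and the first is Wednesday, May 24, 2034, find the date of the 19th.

October 10, 2035

The 19th occurrence is 18 intervals after the first: 18 × 28 = 504 days after May 24, 2034.
May has 31 days — 7 days to the end of May leaves 497.
From end of May to end of 2034 is 214 days (283 left).
January has 31 days (252 left).
February has 28 days (224 left).
March has 31 days (193 left).
April has 30 days (163 left).
May has 31 days (132 left).
June has 30 days (102 left).
July has 31 days (71 left).
August has 31 days (40 left).
September has 30 days (10 left).
10 days into October → October 10, 2035.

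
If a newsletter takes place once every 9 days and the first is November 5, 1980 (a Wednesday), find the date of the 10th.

The 10th occurrence is 9 intervals after the first: 9 × 9 = 81 days after November 5, 1980.
November has 30 days — 25 days to the end of November leaves 56.
December has 31 days (25 left).
25 days into January → January 25, 1981.

January 25, 1981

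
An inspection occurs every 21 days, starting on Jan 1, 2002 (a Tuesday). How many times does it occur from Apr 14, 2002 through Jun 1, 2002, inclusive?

Occurrences land 21·i days after Jan 1, 2002 for i = 0, 1, 2, …
Apr 14, 2002 is 103 days after the start; 103 ÷ 21 = 4 remainder 19; since the remainder is 19, round up to i = 5. First occurrence in the window: #6 on Apr 16, 2002 (5×21 = 105 days in).
Jun 1, 2002 is 151 days after the start; 151 ÷ 21 = 7 remainder 4. Last occurrence in the window: #8 on May 28, 2002.
Occurrences #6 through #8: 3 in total.

3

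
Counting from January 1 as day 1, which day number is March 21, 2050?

Days in months before March: 31 + 28 = 59.
Plus 21 days into March → day 80.

80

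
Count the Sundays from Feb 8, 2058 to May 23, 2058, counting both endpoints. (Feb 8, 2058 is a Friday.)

15

Feb 8, 2058 is a Friday; the first Sunday on or after it is Feb 10, 2058 (2 days later).
From Feb 10, 2058 to May 23, 2058: 18 + 31 + 30 + 23 = 102 days (rest of Feb, Mar, Apr, May).
102 ÷ 7 = 14 full weeks with remainder 4, so 14 more Sundays after the first → 15.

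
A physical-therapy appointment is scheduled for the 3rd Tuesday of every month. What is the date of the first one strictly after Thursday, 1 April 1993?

20 April 1993

April 1993 starts on a Thursday; its first Tuesday is the 6th, so the 3rd Tuesday is the 20th — 20 April 1993.
20 April 1993 is after 1 April 1993, so that is the next one.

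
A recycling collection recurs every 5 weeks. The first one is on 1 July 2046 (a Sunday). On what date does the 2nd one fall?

5 August 2046

The 2nd occurrence is 1 interval after the first: 1 × 35 = 35 days after 1 July 2046.
July has 31 days — 30 days to the end of July leaves 5.
5 days into August → 5 August 2046.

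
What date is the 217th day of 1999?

January has 31 days (217 − 31 = 186 remain).
February has 28 days (186 − 28 = 158 remain).
March has 31 days (158 − 31 = 127 remain).
April has 30 days (127 − 30 = 97 remain).
May has 31 days (97 − 31 = 66 remain).
June has 30 days (66 − 30 = 36 remain).
July has 31 days (36 − 31 = 5 remain).
5 into August → August 5.

1999-08-05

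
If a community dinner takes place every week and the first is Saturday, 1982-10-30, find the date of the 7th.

The 7th occurrence is 6 intervals after the first: 6 × 7 = 42 days after 1982-10-30.
October has 31 days — 1 day to the end of October leaves 41.
November has 30 days (11 left).
11 days into December → 1982-12-11.

1982-12-11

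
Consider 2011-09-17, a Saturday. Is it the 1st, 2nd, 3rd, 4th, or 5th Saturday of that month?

Day 17 falls in week ⌈17/7⌉ of the month.
Days 1–7 hold the 1st Saturday, 8–14 the 2nd, 15–21 the 3rd, 22–28 the 4th, 29–31 the 5th.
17 is in the range for the 3rd.

3rd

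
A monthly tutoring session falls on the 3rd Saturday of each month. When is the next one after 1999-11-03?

1999-11-20

November 1999 starts on a Monday; its first Saturday is the 6th, so the 3rd Saturday is the 20th — 1999-11-20.
1999-11-20 is after 1999-11-03, so that is the next one.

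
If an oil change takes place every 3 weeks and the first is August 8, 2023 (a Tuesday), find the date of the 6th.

November 21, 2023

The 6th occurrence is 5 intervals after the first: 5 × 21 = 105 days after August 8, 2023.
August has 31 days — 23 days to the end of August leaves 82.
September has 30 days (52 left).
October has 31 days (21 left).
21 days into November → November 21, 2023.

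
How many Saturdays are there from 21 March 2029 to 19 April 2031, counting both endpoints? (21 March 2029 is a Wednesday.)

21 March 2029 is a Wednesday; the first Saturday on or after it is 24 March 2029 (3 days later).
From 24 March 2029 to 19 April 2031: 282 + 365 + 109 = 756 days (rest of 2029, 2030, to 19 April 2031 in 2031).
756 ÷ 7 = 108 full weeks with remainder 0, so 108 more Saturdays after the first → 109.

109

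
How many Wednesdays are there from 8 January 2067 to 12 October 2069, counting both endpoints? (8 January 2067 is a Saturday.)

8 January 2067 is a Saturday; the first Wednesday on or after it is 12 January 2067 (4 days later).
From 12 January 2067 to 12 October 2069: 353 + 366 + 285 = 1004 days (rest of 2067, 2068, to 12 October 2069 in 2069).
1004 ÷ 7 = 143 full weeks with remainder 3, so 143 more Wednesdays after the first → 144.

144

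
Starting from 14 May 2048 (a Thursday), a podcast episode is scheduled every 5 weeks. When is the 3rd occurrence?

The 3rd occurrence is 2 intervals after the first: 2 × 35 = 70 days after 14 May 2048.
May has 31 days — 17 days to the end of May leaves 53.
June has 30 days (23 left).
23 days into July → 23 July 2048.

23 July 2048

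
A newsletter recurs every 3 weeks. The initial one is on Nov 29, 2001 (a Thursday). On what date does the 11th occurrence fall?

Jun 27, 2002

The 11th occurrence is 10 intervals after the first: 10 × 21 = 210 days after Nov 29, 2001.
Nov has 30 days — 1 day to the end of Nov leaves 209.
Dec has 31 days (178 left).
Jan has 31 days (147 left).
Feb has 28 days (119 left).
Mar has 31 days (88 left).
Apr has 30 days (58 left).
May has 31 days (27 left).
27 days into Jun → Jun 27, 2002.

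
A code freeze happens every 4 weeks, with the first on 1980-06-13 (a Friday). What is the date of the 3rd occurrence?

1980-08-08

The 3rd occurrence is 2 intervals after the first: 2 × 28 = 56 days after 1980-06-13.
June has 30 days — 17 days to the end of June leaves 39.
July has 31 days (8 left).
8 days into August → 1980-08-08.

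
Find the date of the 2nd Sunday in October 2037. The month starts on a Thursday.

October 11, 2037

October 2037 begins on a Thursday, so the first Sunday is October 4 (3 days later).
The 2nd Sunday is 1 weeks later: 4 + 7 = 11.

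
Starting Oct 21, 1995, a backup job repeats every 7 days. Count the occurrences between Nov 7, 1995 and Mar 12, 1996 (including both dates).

Occurrences land 7·i days after Oct 21, 1995 for i = 0, 1, 2, …
Nov 7, 1995 is 17 days after the start; 17 ÷ 7 = 2 remainder 3; since the remainder is 3, round up to i = 3. First occurrence in the window: #4 on Nov 11, 1995 (3×7 = 21 days in).
Mar 12, 1996 is 143 days after the start; 143 ÷ 7 = 20 remainder 3. Last occurrence in the window: #21 on Mar 9, 1996.
Occurrences #4 through #21: 18 in total.

18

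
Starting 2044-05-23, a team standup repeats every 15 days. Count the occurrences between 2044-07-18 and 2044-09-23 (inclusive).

5

Occurrences land 15·i days after 2044-05-23 for i = 0, 1, 2, …
2044-07-18 is 56 days after the start; 56 ÷ 15 = 3 remainder 11; since the remainder is 11, round up to i = 4. First occurrence in the window: #5 on 2044-07-22 (4×15 = 60 days in).
2044-09-23 is 123 days after the start; 123 ÷ 15 = 8 remainder 3. Last occurrence in the window: #9 on 2044-09-20.
Occurrences #5 through #9: 5 in total.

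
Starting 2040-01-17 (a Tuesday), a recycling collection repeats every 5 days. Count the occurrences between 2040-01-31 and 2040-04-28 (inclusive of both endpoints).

Occurrences land 5·i days after 2040-01-17 for i = 0, 1, 2, …
2040-01-31 is 14 days after the start; 14 ÷ 5 = 2 remainder 4; since the remainder is 4, round up to i = 3. First occurrence in the window: #4 on 2040-02-01 (3×5 = 15 days in).
2040-04-28 is 102 days after the start; 102 ÷ 5 = 20 remainder 2. Last occurrence in the window: #21 on 2040-04-26.
Occurrences #4 through #21: 18 in total.

18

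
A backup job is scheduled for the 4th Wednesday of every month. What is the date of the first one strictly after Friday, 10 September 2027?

September 2027 starts on a Wednesday; its first Wednesday is the 1st, so the 4th Wednesday is the 22nd — 22 September 2027.
22 September 2027 is after 10 September 2027, so that is the next one.

22 September 2027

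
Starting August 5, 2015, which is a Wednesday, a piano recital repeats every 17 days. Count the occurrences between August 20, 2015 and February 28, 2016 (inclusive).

12

Occurrences land 17·i days after August 5, 2015 for i = 0, 1, 2, …
August 20, 2015 is 15 days after the start; 15 ÷ 17 = 0 remainder 15; since the remainder is 15, round up to i = 1. First occurrence in the window: #2 on August 22, 2015 (1×17 = 17 days in).
February 28, 2016 is 207 days after the start; 207 ÷ 17 = 12 remainder 3. Last occurrence in the window: #13 on February 25, 2016.
Occurrences #2 through #13: 12 in total.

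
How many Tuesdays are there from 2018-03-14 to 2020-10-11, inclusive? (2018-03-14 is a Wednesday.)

2018-03-14 is a Wednesday; the first Tuesday on or after it is 2018-03-20 (6 days later).
From 2018-03-20 to 2020-10-11: 286 + 365 + 285 = 936 days (rest of 2018, 2019, to 2020-10-11 in 2020).
936 ÷ 7 = 133 full weeks with remainder 5, so 133 more Tuesdays after the first → 134.

134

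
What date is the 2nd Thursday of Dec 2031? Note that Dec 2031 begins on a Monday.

Dec 11, 2031

Dec 2031 begins on a Monday, so the first Thursday is Dec 4 (3 days later).
The 2nd Thursday is 1 weeks later: 4 + 7 = 11.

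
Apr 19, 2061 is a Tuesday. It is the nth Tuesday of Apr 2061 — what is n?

Day 19 falls in week ⌈19/7⌉ of the month.
Days 1–7 hold the 1st Tuesday, 8–14 the 2nd, 15–21 the 3rd, 22–28 the 4th, 29–31 the 5th.
19 is in the range for the 3rd.

3rd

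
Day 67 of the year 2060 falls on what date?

March 7, 2060

January has 31 days (67 − 31 = 36 remain).
February has 29 days (36 − 29 = 7 remain).
7 into March → March 7.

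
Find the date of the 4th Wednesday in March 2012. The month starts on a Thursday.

March 28, 2012

March 2012 begins on a Thursday, so the first Wednesday is March 7 (6 days later).
The 4th Wednesday is 3 weeks later: 7 + 21 = 28.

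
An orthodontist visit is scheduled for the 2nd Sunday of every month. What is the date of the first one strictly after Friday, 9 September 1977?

September 1977 starts on a Thursday; its first Sunday is the 4th, so the 2nd Sunday is the 11th — 11 September 1977.
11 September 1977 is after 9 September 1977, so that is the next one.

11 September 1977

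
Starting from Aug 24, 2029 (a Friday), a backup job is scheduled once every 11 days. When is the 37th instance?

Sep 24, 2030

The 37th occurrence is 36 intervals after the first: 36 × 11 = 396 days after Aug 24, 2029.
Aug has 31 days — 7 days to the end of Aug leaves 389.
Sep has 30 days (359 left).
Oct has 31 days (328 left).
Nov has 30 days (298 left).
Dec has 31 days (267 left).
Jan has 31 days (236 left).
Feb has 28 days (208 left).
Mar has 31 days (177 left).
Apr has 30 days (147 left).
May has 31 days (116 left).
Jun has 30 days (86 left).
Jul has 31 days (55 left).
Aug has 31 days (24 left).
24 days into Sep → Sep 24, 2030.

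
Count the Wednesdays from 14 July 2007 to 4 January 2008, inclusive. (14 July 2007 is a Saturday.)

14 July 2007 is a Saturday; the first Wednesday on or after it is 18 July 2007 (4 days later).
From 18 July 2007 to 4 January 2008: 13 + 31 + 30 + 31 + 30 + 31 + 4 = 170 days (rest of July, August, September, October, November, December, January).
170 ÷ 7 = 24 full weeks with remainder 2, so 24 more Wednesdays after the first → 25.

25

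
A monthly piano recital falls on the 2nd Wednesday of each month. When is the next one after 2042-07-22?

July 2042 starts on a Tuesday; its first Wednesday is the 2nd, so the 2nd Wednesday is the 9th — 2042-07-09.
That is not after 2042-07-22, so look at August 2042.
August 2042 starts on a Friday; its first Wednesday is the 6th, so the 2nd Wednesday is the 13th — 2042-08-13.

2042-08-13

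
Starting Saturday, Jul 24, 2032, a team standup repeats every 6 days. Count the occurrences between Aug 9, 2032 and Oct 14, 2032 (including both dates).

11

Occurrences land 6·i days after Jul 24, 2032 for i = 0, 1, 2, …
Aug 9, 2032 is 16 days after the start; 16 ÷ 6 = 2 remainder 4; since the remainder is 4, round up to i = 3. First occurrence in the window: #4 on Aug 11, 2032 (3×6 = 18 days in).
Oct 14, 2032 is 82 days after the start; 82 ÷ 6 = 13 remainder 4. Last occurrence in the window: #14 on Oct 10, 2032.
Occurrences #4 through #14: 11 in total.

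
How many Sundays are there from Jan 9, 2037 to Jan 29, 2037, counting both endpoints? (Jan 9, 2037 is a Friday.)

3

Jan 9, 2037 is a Friday; the first Sunday on or after it is Jan 11, 2037 (2 days later).
From Jan 11, 2037 to Jan 29, 2037 is 29 − 11 = 18 days.
18 ÷ 7 = 2 full weeks with remainder 4, so 2 more Sundays after the first → 3.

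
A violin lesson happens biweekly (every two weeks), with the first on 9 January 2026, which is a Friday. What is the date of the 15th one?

24 July 2026

The 15th occurrence is 14 intervals after the first: 14 × 14 = 196 days after 9 January 2026.
January has 31 days — 22 days to the end of January leaves 174.
February has 28 days (146 left).
March has 31 days (115 left).
April has 30 days (85 left).
May has 31 days (54 left).
June has 30 days (24 left).
24 days into July → 24 July 2026.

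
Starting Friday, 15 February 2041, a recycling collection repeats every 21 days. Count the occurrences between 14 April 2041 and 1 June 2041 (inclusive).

Occurrences land 21·i days after 15 February 2041 for i = 0, 1, 2, …
14 April 2041 is 58 days after the start; 58 ÷ 21 = 2 remainder 16; since the remainder is 16, round up to i = 3. First occurrence in the window: #4 on 19 April 2041 (3×21 = 63 days in).
1 June 2041 is 106 days after the start; 106 ÷ 21 = 5 remainder 1. Last occurrence in the window: #6 on 31 May 2041.
Occurrences #4 through #6: 3 in total.

3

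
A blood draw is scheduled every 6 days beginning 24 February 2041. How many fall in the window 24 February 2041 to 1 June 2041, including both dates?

Occurrences land 6·i days after 24 February 2041 for i = 0, 1, 2, …
The window opens on the start date, so the first occurrence inside is #1 on 24 February 2041.
1 June 2041 is 97 days after the start; 97 ÷ 6 = 16 remainder 1. Last occurrence in the window: #17 on 31 May 2041.
Occurrences #1 through #17: 17 in total.

17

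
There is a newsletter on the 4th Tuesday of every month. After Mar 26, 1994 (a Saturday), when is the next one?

Mar 1994 starts on a Tuesday; its first Tuesday is the 1st, so the 4th Tuesday is the 22nd — Mar 22, 1994.
That is not after Mar 26, 1994, so look at Apr 1994.
Apr 1994 starts on a Friday; its first Tuesday is the 5th, so the 4th Tuesday is the 26th — Apr 26, 1994.

Apr 26, 1994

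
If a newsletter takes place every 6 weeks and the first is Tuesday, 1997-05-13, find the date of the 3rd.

1997-08-05

The 3rd occurrence is 2 intervals after the first: 2 × 42 = 84 days after 1997-05-13.
May has 31 days — 18 days to the end of May leaves 66.
June has 30 days (36 left).
July has 31 days (5 left).
5 days into August → 1997-08-05.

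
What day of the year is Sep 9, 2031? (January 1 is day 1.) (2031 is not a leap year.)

252

Days in months before Sep: 31 + 28 + 31 + 30 + 31 + 30 + 31 + 31 = 243.
Plus 9 days into Sep → day 252.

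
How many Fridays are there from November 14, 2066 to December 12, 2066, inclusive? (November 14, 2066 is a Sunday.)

4

November 14, 2066 is a Sunday; the first Friday on or after it is November 19, 2066 (5 days later).
From November 19, 2066 to December 12, 2066: 11 + 12 = 23 days (rest of November, December).
23 ÷ 7 = 3 full weeks with remainder 2, so 3 more Fridays after the first → 4.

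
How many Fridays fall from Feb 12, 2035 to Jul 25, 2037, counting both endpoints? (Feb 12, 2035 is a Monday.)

Feb 12, 2035 is a Monday; the first Friday on or after it is Feb 16, 2035 (4 days later).
From Feb 16, 2035 to Jul 25, 2037: 318 + 366 + 206 = 890 days (rest of 2035, 2036, to Jul 25, 2037 in 2037).
890 ÷ 7 = 127 full weeks with remainder 1, so 127 more Fridays after the first → 128.

128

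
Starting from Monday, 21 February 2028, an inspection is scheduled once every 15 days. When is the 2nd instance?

7 March 2028

The 2nd occurrence is 1 interval after the first: 1 × 15 = 15 days after 21 February 2028.
February has 29 days — 8 days to the end of February leaves 7.
7 days into March → 7 March 2028.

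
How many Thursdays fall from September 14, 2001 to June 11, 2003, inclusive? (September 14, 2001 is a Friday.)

September 14, 2001 is a Friday; the first Thursday on or after it is September 20, 2001 (6 days later).
From September 20, 2001 to June 11, 2003: 102 + 365 + 162 = 629 days (rest of 2001, 2002, to June 11, 2003 in 2003).
629 ÷ 7 = 89 full weeks with remainder 6, so 89 more Thursdays after the first → 90.

90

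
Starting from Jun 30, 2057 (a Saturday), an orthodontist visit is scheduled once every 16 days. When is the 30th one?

The 30th occurrence is 29 intervals after the first: 29 × 16 = 464 days after Jun 30, 2057.
Jun has 30 days — 0 days to the end of Jun leaves 464.
From end of Jun to end of 2057 is 184 days (280 left).
Jan has 31 days (249 left).
Feb has 28 days (221 left).
Mar has 31 days (190 left).
Apr has 30 days (160 left).
May has 31 days (129 left).
Jun has 30 days (99 left).
Jul has 31 days (68 left).
Aug has 31 days (37 left).
Sep has 30 days (7 left).
7 days into Oct → Oct 7, 2058.

Oct 7, 2058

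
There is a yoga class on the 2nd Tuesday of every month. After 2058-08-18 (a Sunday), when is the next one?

2058-09-10

August 2058 starts on a Thursday; its first Tuesday is the 6th, so the 2nd Tuesday is the 13th — 2058-08-13.
That is not after 2058-08-18, so look at September 2058.
September 2058 starts on a Sunday; its first Tuesday is the 3rd, so the 2nd Tuesday is the 10th — 2058-09-10.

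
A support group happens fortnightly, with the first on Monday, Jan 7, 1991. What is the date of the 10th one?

The 10th occurrence is 9 intervals after the first: 9 × 14 = 126 days after Jan 7, 1991.
Jan has 31 days — 24 days to the end of Jan leaves 102.
Feb has 28 days (74 left).
Mar has 31 days (43 left).
Apr has 30 days (13 left).
13 days into May → May 13, 1991.

May 13, 1991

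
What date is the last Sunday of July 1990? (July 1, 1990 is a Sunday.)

July 29, 1990

July 1990 begins on a Sunday, so the first Sunday is July 1.
July 1990 has 31 days. Adding weeks: 1, 8, 15, 22, 29 — the last one ≤ 31 is the 29th.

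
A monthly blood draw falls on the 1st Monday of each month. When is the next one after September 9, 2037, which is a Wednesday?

October 5, 2037

September 2037 starts on a Tuesday, so its 1st Monday is September 7, 2037 (6 days in).
That is not after September 9, 2037, so look at October 2037.
October 2037 starts on a Thursday, so its 1st Monday is October 5, 2037 (4 days in).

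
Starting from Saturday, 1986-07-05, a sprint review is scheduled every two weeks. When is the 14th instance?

1987-01-03

The 14th occurrence is 13 intervals after the first: 13 × 14 = 182 days after 1986-07-05.
July has 31 days — 26 days to the end of July leaves 156.
August has 31 days (125 left).
September has 30 days (95 left).
October has 31 days (64 left).
November has 30 days (34 left).
December has 31 days (3 left).
3 days into January → 1987-01-03.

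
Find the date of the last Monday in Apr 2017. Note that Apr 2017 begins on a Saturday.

Apr 24, 2017

Apr 2017 begins on a Saturday, so the first Monday is Apr 3 (2 days later).
Apr 2017 has 30 days. Adding weeks: 3, 10, 17, 24 — the last one ≤ 30 is the 24th.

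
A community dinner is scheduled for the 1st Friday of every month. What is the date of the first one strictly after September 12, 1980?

October 3, 1980

September 1980 starts on a Monday, so its 1st Friday is September 5, 1980 (4 days in).
That is not after September 12, 1980, so look at October 1980.
October 1980 starts on a Wednesday, so its 1st Friday is October 3, 1980 (2 days in).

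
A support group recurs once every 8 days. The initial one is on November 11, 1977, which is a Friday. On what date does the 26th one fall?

The 26th occurrence is 25 intervals after the first: 25 × 8 = 200 days after November 11, 1977.
November has 30 days — 19 days to the end of November leaves 181.
December has 31 days (150 left).
January has 31 days (119 left).
February has 28 days (91 left).
March has 31 days (60 left).
April has 30 days (30 left).
30 days into May → May 30, 1978.

May 30, 1978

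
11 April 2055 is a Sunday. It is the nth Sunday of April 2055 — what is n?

Day 11 falls in week ⌈11/7⌉ of the month.
Days 1–7 hold the 1st Sunday, 8–14 the 2nd, 15–21 the 3rd, 22–28 the 4th, 29–31 the 5th.
11 is in the range for the 2nd.

2nd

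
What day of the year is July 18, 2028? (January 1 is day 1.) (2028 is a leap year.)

200

Days in months before July: 31 + 29 + 31 + 30 + 31 + 30 = 182.
Plus 18 days into July → day 200.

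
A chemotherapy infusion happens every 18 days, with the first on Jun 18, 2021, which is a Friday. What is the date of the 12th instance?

Jan 2, 2022

The 12th occurrence is 11 intervals after the first: 11 × 18 = 198 days after Jun 18, 2021.
Jun has 30 days — 12 days to the end of Jun leaves 186.
Jul has 31 days (155 left).
Aug has 31 days (124 left).
Sep has 30 days (94 left).
Oct has 31 days (63 left).
Nov has 30 days (33 left).
Dec has 31 days (2 left).
2 days into Jan → Jan 2, 2022.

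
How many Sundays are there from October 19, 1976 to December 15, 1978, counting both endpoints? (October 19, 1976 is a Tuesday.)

112

October 19, 1976 is a Tuesday; the first Sunday on or after it is October 24, 1976 (5 days later).
From October 24, 1976 to December 15, 1978: 68 + 365 + 349 = 782 days (rest of 1976, 1977, to December 15, 1978 in 1978).
782 ÷ 7 = 111 full weeks with remainder 5, so 111 more Sundays after the first → 112.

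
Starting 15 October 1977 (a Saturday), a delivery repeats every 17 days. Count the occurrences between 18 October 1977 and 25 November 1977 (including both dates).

Occurrences land 17·i days after 15 October 1977 for i = 0, 1, 2, …
18 October 1977 is 3 days after the start; 3 ÷ 17 = 0 remainder 3; since the remainder is 3, round up to i = 1. First occurrence in the window: #2 on 1 November 1977 (1×17 = 17 days in).
25 November 1977 is 41 days after the start; 41 ÷ 17 = 2 remainder 7. Last occurrence in the window: #3 on 18 November 1977.
Occurrences #2 through #3: 2 in total.

2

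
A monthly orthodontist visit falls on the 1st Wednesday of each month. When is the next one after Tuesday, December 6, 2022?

December 7, 2022

December 2022 starts on a Thursday, so its 1st Wednesday is December 7, 2022 (6 days in).
December 7, 2022 is after December 6, 2022, so that is the next one.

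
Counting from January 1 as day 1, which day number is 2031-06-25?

Days in months before June: 31 + 28 + 31 + 30 + 31 = 151.
Plus 25 days into June → day 176.

176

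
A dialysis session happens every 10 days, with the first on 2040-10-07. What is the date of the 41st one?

2041-11-11

The 41st occurrence is 40 intervals after the first: 40 × 10 = 400 days after 2040-10-07.
October has 31 days — 24 days to the end of October leaves 376.
November has 30 days (346 left).
December has 31 days (315 left).
January has 31 days (284 left).
February has 28 days (256 left).
March has 31 days (225 left).
April has 30 days (195 left).
May has 31 days (164 left).
June has 30 days (134 left).
July has 31 days (103 left).
August has 31 days (72 left).
September has 30 days (42 left).
October has 31 days (11 left).
11 days into November → 2041-11-11.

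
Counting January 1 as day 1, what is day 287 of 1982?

Oct 14, 1982

Jan has 31 days (287 − 31 = 256 remain).
Feb has 28 days (256 − 28 = 228 remain).
Mar has 31 days (228 − 31 = 197 remain).
Apr has 30 days (197 − 30 = 167 remain).
May has 31 days (167 − 31 = 136 remain).
Jun has 30 days (136 − 30 = 106 remain).
Jul has 31 days (106 − 31 = 75 remain).
Aug has 31 days (75 − 31 = 44 remain).
Sep has 30 days (44 − 30 = 14 remain).
14 into Oct → Oct 14.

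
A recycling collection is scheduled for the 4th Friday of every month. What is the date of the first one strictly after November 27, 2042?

November 28, 2042

November 2042 starts on a Saturday; its first Friday is the 7th, so the 4th Friday is the 28th — November 28, 2042.
November 28, 2042 is after November 27, 2042, so that is the next one.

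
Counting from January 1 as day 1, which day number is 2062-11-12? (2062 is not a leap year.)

Days in months before November: 31 + 28 + 31 + 30 + 31 + 30 + 31 + 31 + 30 + 31 = 304.
Plus 12 days into November → day 316.

316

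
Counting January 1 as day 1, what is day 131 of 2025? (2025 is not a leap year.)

Jan has 31 days (131 − 31 = 100 remain).
Feb has 28 days (100 − 28 = 72 remain).
Mar has 31 days (72 − 31 = 41 remain).
Apr has 30 days (41 − 30 = 11 remain).
11 into May → May 11.

May 11, 2025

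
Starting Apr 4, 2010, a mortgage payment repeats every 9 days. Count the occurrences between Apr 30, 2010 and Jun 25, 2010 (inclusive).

Occurrences land 9·i days after Apr 4, 2010 for i = 0, 1, 2, …
Apr 30, 2010 is 26 days after the start; 26 ÷ 9 = 2 remainder 8; since the remainder is 8, round up to i = 3. First occurrence in the window: #4 on May 1, 2010 (3×9 = 27 days in).
Jun 25, 2010 is 82 days after the start; 82 ÷ 9 = 9 remainder 1. Last occurrence in the window: #10 on Jun 24, 2010.
Occurrences #4 through #10: 7 in total.

7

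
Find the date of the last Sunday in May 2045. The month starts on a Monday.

May 2045 begins on a Monday, so the first Sunday is May 7 (6 days later).
May 2045 has 31 days. Adding weeks: 7, 14, 21, 28 — the last one ≤ 31 is the 28th.

May 28, 2045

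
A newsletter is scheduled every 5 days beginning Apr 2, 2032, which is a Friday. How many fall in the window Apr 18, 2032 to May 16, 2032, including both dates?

Occurrences land 5·i days after Apr 2, 2032 for i = 0, 1, 2, …
Apr 18, 2032 is 16 days after the start; 16 ÷ 5 = 3 remainder 1; since the remainder is 1, round up to i = 4. First occurrence in the window: #5 on Apr 22, 2032 (4×5 = 20 days in).
May 16, 2032 is 44 days after the start; 44 ÷ 5 = 8 remainder 4. Last occurrence in the window: #9 on May 12, 2032.
Occurrences #5 through #9: 5 in total.

5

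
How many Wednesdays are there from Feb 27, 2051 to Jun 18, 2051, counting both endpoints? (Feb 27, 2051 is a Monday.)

Feb 27, 2051 is a Monday; the first Wednesday on or after it is Mar 1, 2051 (2 days later).
From Mar 1, 2051 to Jun 18, 2051: 30 + 30 + 31 + 18 = 109 days (rest of Mar, Apr, May, Jun).
109 ÷ 7 = 15 full weeks with remainder 4, so 15 more Wednesdays after the first → 16.

16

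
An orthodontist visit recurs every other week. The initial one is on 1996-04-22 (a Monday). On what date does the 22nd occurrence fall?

1997-02-10

The 22nd occurrence is 21 intervals after the first: 21 × 14 = 294 days after 1996-04-22.
April has 30 days — 8 days to the end of April leaves 286.
May has 31 days (255 left).
June has 30 days (225 left).
July has 31 days (194 left).
August has 31 days (163 left).
September has 30 days (133 left).
October has 31 days (102 left).
November has 30 days (72 left).
December has 31 days (41 left).
January has 31 days (10 left).
10 days into February → 1997-02-10.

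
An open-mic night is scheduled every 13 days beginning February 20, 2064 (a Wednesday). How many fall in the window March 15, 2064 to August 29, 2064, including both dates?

13

Occurrences land 13·i days after February 20, 2064 for i = 0, 1, 2, …
March 15, 2064 is 24 days after the start; 24 ÷ 13 = 1 remainder 11; since the remainder is 11, round up to i = 2. First occurrence in the window: #3 on March 17, 2064 (2×13 = 26 days in).
August 29, 2064 is 191 days after the start; 191 ÷ 13 = 14 remainder 9. Last occurrence in the window: #15 on August 20, 2064.
Occurrences #3 through #15: 13 in total.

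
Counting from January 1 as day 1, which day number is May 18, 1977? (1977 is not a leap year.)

Days in months before May: 31 + 28 + 31 + 30 = 120.
Plus 18 days into May → day 138.

138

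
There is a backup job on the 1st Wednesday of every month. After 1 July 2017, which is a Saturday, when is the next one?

July 2017 starts on a Saturday, so its 1st Wednesday is 5 July 2017 (4 days in).
5 July 2017 is after 1 July 2017, so that is the next one.

5 July 2017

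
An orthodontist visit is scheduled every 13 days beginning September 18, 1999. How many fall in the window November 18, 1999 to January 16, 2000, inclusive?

Occurrences land 13·i days after September 18, 1999 for i = 0, 1, 2, …
November 18, 1999 is 61 days after the start; 61 ÷ 13 = 4 remainder 9; since the remainder is 9, round up to i = 5. First occurrence in the window: #6 on November 22, 1999 (5×13 = 65 days in).
January 16, 2000 is 120 days after the start; 120 ÷ 13 = 9 remainder 3. Last occurrence in the window: #10 on January 13, 2000.
Occurrences #6 through #10: 5 in total.

5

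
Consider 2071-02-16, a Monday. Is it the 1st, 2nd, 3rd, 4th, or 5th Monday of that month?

3rd

Day 16 falls in week ⌈16/7⌉ of the month.
Days 1–7 hold the 1st Monday, 8–14 the 2nd, 15–21 the 3rd, 22–28 the 4th, 29–31 the 5th.
16 is in the range for the 3rd.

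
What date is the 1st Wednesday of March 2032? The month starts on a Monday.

March 3, 2032

March 2032 begins on a Monday, so the first Wednesday is March 3 (2 days later).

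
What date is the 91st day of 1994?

Jan has 31 days (91 − 31 = 60 remain).
Feb has 28 days (60 − 28 = 32 remain).
Mar has 31 days (32 − 31 = 1 remain).
1 into Apr → Apr 1.

Apr 1, 1994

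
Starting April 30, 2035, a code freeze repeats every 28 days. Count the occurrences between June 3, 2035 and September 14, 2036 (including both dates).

16

Occurrences land 28·i days after April 30, 2035 for i = 0, 1, 2, …
June 3, 2035 is 34 days after the start; 34 ÷ 28 = 1 remainder 6; since the remainder is 6, round up to i = 2. First occurrence in the window: #3 on June 25, 2035 (2×28 = 56 days in).
September 14, 2036 is 503 days after the start; 503 ÷ 28 = 17 remainder 27. Last occurrence in the window: #18 on August 18, 2036.
Occurrences #3 through #18: 16 in total.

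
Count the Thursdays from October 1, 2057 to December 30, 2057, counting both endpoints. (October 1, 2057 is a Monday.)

October 1, 2057 is a Monday; the first Thursday on or after it is October 4, 2057 (3 days later).
From October 4, 2057 to December 30, 2057: 27 + 30 + 30 = 87 days (rest of October, November, December).
87 ÷ 7 = 12 full weeks with remainder 3, so 12 more Thursdays after the first → 13.

13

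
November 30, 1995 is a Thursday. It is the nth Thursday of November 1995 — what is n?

5th

Day 30 falls in week ⌈30/7⌉ of the month.
Days 1–7 hold the 1st Thursday, 8–14 the 2nd, 15–21 the 3rd, 22–28 the 4th, 29–31 the 5th.
30 is in the range for the 5th.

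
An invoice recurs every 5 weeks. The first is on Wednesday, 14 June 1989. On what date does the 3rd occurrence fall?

The 3rd occurrence is 2 intervals after the first: 2 × 35 = 70 days after 14 June 1989.
June has 30 days — 16 days to the end of June leaves 54.
July has 31 days (23 left).
23 days into August → 23 August 1989.

23 August 1989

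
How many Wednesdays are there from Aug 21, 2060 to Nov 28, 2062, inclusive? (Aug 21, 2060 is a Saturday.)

Aug 21, 2060 is a Saturday; the first Wednesday on or after it is Aug 25, 2060 (4 days later).
From Aug 25, 2060 to Nov 28, 2062: 128 + 365 + 332 = 825 days (rest of 2060, 2061, to Nov 28, 2062 in 2062).
825 ÷ 7 = 117 full weeks with remainder 6, so 117 more Wednesdays after the first → 118.

118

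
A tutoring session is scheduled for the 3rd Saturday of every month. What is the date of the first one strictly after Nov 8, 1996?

Nov 16, 1996

Nov 1996 starts on a Friday; its first Saturday is the 2nd, so the 3rd Saturday is the 16th — Nov 16, 1996.
Nov 16, 1996 is after Nov 8, 1996, so that is the next one.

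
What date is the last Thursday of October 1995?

The first Thursday of October 1995 is October 5.
October 1995 has 31 days. Adding weeks: 5, 12, 19, 26 — the last one ≤ 31 is the 26th.

1995-10-26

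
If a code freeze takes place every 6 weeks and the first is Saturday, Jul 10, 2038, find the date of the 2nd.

Aug 21, 2038

The 2nd occurrence is 1 interval after the first: 1 × 42 = 42 days after Jul 10, 2038.
Jul has 31 days — 21 days to the end of Jul leaves 21.
21 days into Aug → Aug 21, 2038.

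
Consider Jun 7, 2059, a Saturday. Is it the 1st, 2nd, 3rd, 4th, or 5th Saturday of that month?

Day 7 falls in week ⌈7/7⌉ of the month.
Days 1–7 hold the 1st Saturday, 8–14 the 2nd, 15–21 the 3rd, 22–28 the 4th, 29–31 the 5th.
7 is in the range for the 1st.

1st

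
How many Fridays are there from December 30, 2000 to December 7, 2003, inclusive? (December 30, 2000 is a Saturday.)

153

December 30, 2000 is a Saturday; the first Friday on or after it is January 5, 2001 (6 days later).
From January 5, 2001 to December 7, 2003: 360 + 365 + 341 = 1066 days (rest of 2001, 2002, to December 7, 2003 in 2003).
1066 ÷ 7 = 152 full weeks with remainder 2, so 152 more Fridays after the first → 153.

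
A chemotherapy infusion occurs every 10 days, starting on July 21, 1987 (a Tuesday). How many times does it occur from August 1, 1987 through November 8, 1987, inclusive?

Occurrences land 10·i days after July 21, 1987 for i = 0, 1, 2, …
August 1, 1987 is 11 days after the start; 11 ÷ 10 = 1 remainder 1; since the remainder is 1, round up to i = 2. First occurrence in the window: #3 on August 10, 1987 (2×10 = 20 days in).
November 8, 1987 is 110 days after the start; 110 ÷ 10 = 11 remainder 0. Last occurrence in the window: #12 on November 8, 1987.
Occurrences #3 through #12: 10 in total.

10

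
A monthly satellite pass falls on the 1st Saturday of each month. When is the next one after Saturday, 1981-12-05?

December 1981 starts on a Tuesday, so its 1st Saturday is 1981-12-05 (4 days in).
That is not after 1981-12-05, so look at January 1982.
January 1982 starts on a Friday, so its 1st Saturday is 1982-01-02 (1 day in).

1982-01-02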